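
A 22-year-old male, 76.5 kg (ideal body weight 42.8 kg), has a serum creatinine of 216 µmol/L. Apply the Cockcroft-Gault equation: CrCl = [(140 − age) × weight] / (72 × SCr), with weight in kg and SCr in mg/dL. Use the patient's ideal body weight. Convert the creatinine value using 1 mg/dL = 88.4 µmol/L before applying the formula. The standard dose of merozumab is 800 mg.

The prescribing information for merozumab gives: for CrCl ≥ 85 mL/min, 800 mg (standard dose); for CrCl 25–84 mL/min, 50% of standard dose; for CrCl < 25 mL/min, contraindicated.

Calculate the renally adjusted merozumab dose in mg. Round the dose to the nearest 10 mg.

400 mg

SCr = 216 / 88.4 = 2.443 mg/dL
CrCl = (140 − 22) × 42.8 / (72 × 2.443) = 5050.4 / 175.90 ≈ 28.7 mL/min
CrCl ≈ 29 mL/min → bracket 25–84 mL/min.
50% of 800 mg = 400 mg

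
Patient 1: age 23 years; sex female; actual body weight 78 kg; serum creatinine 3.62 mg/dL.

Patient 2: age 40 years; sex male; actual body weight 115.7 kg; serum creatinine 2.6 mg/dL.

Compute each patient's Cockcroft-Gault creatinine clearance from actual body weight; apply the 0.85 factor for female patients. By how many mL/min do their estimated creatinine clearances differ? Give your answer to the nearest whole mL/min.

Patient 1: CrCl = (140 − 23) × 78 / (72 × 3.62) × 0.85 = 9126.0 / 260.64 × 0.85 ≈ 29.8 mL/min
Patient 2: CrCl = (140 − 40) × 115.7 / (72 × 2.6) = 11570.0 / 187.20 ≈ 61.8 mL/min
|29.8 − 61.8| = 32.0 mL/min

32 mL/min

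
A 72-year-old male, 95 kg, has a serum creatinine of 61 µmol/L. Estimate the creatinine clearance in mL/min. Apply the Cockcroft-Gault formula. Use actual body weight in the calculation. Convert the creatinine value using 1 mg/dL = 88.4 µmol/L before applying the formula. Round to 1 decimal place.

130.0 mL/min

SCr = 61 / 88.4 = 0.69 mg/dL
CrCl = (140 − 72) × 95 / (72 × 0.69) = 6460.0 / 49.68 ≈ 130.0 mL/min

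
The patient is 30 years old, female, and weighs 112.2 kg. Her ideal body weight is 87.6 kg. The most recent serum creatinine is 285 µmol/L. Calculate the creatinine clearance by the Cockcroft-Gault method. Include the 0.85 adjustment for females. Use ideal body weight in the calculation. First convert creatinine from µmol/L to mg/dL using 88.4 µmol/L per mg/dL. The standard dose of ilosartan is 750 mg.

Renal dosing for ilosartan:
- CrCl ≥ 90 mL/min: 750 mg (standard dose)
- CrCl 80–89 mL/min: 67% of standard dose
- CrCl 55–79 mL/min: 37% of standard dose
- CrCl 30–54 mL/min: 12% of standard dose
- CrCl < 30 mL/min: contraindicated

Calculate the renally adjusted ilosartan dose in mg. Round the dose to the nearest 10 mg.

90 mg

SCr = 285 / 88.4 = 3.224 mg/dL
CrCl = (140 − 30) × 87.6 / (72 × 3.224) × 0.85 = 9636.0 / 232.13 × 0.85 ≈ 35.3 mL/min
CrCl ≈ 35 mL/min → bracket 30–54 mL/min.
12% of 750 mg = 90 mg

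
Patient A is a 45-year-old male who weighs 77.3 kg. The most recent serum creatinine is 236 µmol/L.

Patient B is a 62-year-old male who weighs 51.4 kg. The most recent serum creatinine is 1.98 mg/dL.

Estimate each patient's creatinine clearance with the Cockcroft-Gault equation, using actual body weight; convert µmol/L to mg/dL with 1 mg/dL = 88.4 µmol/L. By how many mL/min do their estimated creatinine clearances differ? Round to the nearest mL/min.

10 mL/min

Patient A: SCr = 236 / 88.4 = 2.67 mg/dL
Patient A: CrCl = (140 − 45) × 77.3 / (72 × 2.67) = 7343.5 / 192.24 ≈ 38.2 mL/min
Patient B: CrCl = (140 − 62) × 51.4 / (72 × 1.98) = 4009.2 / 142.56 ≈ 28.1 mL/min
|38.2 − 28.1| = 10.1 mL/min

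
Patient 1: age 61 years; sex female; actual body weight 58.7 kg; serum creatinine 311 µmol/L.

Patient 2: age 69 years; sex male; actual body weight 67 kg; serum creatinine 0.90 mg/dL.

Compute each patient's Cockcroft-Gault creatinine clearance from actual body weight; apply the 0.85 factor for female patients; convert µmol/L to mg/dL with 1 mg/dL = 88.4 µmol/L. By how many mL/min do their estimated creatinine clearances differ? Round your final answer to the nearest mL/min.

Patient 1: SCr = 311 / 88.4 = 3.518 mg/dL
Patient 1: CrCl = (140 − 61) × 58.7 / (72 × 3.518) × 0.85 = 4637.3 / 253.30 × 0.85 ≈ 15.6 mL/min
Patient 2: CrCl = (140 − 69) × 67 / (72 × 0.9) = 4757.0 / 64.80 ≈ 73.4 mL/min
|15.6 − 73.4| = 57.8 mL/min

58 mL/min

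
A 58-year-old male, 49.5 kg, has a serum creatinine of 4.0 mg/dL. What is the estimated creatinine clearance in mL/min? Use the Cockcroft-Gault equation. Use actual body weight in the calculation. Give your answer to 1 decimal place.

14.1 mL/min

CrCl = (140 − 58) × 49.5 / (72 × 4) = 4059.0 / 288.00 ≈ 14.1 mL/min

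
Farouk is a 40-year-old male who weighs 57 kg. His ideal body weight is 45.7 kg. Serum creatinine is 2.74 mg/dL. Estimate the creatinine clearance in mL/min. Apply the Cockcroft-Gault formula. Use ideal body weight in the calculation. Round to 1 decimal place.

CrCl = (140 − 40) × 45.7 / (72 × 2.74) = 4570.0 / 197.28 ≈ 23.2 mL/min

23.2 mL/min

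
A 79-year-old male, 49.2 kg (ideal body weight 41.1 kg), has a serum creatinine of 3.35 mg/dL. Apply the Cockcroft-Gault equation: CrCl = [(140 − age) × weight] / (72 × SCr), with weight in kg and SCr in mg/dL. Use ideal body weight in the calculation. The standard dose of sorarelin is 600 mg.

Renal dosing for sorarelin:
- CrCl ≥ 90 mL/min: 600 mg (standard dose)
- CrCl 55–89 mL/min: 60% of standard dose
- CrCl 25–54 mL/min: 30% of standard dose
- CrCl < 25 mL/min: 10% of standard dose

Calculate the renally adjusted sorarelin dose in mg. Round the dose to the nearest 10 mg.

CrCl = (140 − 79) × 41.1 / (72 × 3.35) = 2507.1 / 241.20 ≈ 10.4 mL/min
CrCl ≈ 10 mL/min → bracket < 25 mL/min.
10% of 600 mg = 60 mg

60 mg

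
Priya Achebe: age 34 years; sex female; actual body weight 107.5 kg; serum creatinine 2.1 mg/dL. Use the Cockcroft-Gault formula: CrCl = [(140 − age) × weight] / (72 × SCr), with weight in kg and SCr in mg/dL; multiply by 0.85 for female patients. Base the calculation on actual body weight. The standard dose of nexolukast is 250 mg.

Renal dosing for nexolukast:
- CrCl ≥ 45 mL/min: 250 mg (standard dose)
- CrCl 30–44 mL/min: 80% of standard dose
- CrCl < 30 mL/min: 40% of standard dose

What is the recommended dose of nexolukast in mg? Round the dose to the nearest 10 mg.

CrCl = (140 − 34) × 107.5 / (72 × 2.1) × 0.85 = 11395.0 / 151.20 × 0.85 ≈ 64.1 mL/min
CrCl ≈ 64 mL/min → bracket ≥ 45 mL/min.
100% of 250 mg = 250 mg

250 mg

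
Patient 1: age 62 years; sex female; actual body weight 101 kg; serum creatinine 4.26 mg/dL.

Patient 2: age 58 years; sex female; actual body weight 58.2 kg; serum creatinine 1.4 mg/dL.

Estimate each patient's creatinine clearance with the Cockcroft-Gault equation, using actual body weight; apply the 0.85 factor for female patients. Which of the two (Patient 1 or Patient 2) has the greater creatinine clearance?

Patient 2

Patient 1: CrCl = (140 − 62) × 101 / (72 × 4.26) × 0.85 = 7878.0 / 306.72 × 0.85 ≈ 21.8 mL/min
Patient 2: CrCl = (140 − 58) × 58.2 / (72 × 1.4) × 0.85 = 4772.4 / 100.80 × 0.85 ≈ 40.2 mL/min
21.8 vs 40.2 mL/min → Patient 2 is higher.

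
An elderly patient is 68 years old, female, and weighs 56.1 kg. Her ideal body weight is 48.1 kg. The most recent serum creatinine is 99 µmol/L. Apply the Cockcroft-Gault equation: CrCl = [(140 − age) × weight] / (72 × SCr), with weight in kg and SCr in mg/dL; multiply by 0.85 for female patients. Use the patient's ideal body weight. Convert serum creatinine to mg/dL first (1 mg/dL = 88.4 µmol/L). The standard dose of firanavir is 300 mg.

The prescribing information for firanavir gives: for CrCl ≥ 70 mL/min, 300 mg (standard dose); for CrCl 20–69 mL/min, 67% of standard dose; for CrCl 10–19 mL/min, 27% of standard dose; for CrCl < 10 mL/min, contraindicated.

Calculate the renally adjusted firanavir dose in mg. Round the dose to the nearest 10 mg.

200 mg

SCr = 99 / 88.4 = 1.12 mg/dL
CrCl = (140 − 68) × 48.1 / (72 × 1.12) × 0.85 = 3463.2 / 80.64 × 0.85 ≈ 36.5 mL/min
CrCl ≈ 37 mL/min → bracket 20–69 mL/min.
67% of 300 mg = 201 mg → 200 mg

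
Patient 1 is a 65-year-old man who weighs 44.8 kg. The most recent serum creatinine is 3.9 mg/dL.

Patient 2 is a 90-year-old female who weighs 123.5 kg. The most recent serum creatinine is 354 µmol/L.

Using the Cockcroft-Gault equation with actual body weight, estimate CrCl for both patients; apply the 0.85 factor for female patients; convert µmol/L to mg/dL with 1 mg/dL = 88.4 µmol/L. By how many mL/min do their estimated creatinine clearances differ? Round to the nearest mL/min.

6 mL/min

Patient 1: CrCl = (140 − 65) × 44.8 / (72 × 3.9) = 3360.0 / 280.80 ≈ 12.0 mL/min
Patient 2: SCr = 354 / 88.4 = 4.005 mg/dL
Patient 2: CrCl = (140 − 90) × 123.5 / (72 × 4.005) × 0.85 = 6175.0 / 288.36 × 0.85 ≈ 18.2 mL/min
|12.0 − 18.2| = 6.2 mL/min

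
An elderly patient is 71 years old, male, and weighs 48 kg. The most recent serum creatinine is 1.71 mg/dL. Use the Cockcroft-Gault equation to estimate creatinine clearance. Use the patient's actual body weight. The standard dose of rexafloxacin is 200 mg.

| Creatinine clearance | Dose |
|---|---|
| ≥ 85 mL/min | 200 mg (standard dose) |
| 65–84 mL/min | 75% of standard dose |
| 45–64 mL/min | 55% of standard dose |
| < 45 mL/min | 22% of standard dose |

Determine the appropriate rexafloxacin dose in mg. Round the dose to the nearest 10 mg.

CrCl = (140 − 71) × 48 / (72 × 1.71) = 3312.0 / 123.12 ≈ 26.9 mL/min
CrCl ≈ 27 mL/min → bracket < 45 mL/min.
22% of 200 mg = 44 mg → 40 mg

40 mg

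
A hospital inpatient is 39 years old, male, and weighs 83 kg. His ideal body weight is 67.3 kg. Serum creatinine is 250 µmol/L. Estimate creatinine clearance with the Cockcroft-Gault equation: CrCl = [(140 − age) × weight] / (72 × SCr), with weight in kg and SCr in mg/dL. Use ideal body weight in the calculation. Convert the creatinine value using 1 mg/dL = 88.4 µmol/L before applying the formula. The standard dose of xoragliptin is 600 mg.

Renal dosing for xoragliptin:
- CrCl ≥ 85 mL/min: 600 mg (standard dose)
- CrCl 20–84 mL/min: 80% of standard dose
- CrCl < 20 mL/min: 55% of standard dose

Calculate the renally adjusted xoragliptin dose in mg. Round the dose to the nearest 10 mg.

480 mg

SCr = 250 / 88.4 = 2.828 mg/dL
CrCl = (140 − 39) × 67.3 / (72 × 2.828) = 6797.3 / 203.62 ≈ 33.4 mL/min
CrCl ≈ 33 mL/min → bracket 20–84 mL/min.
80% of 600 mg = 480 mg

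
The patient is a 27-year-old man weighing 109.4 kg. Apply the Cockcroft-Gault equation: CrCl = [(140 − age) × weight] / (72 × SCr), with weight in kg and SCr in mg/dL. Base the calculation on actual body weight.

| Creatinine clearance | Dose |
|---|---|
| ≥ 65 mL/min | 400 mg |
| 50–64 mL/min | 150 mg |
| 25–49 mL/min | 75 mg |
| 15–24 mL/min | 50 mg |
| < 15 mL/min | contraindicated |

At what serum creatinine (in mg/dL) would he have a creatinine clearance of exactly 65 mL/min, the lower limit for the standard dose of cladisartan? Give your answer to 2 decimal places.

2.64 mg/dL

Standard dose requires CrCl ≥ 65 mL/min.
Set (140 − 27) × 109.4 / (72 × SCr) = 65
SCr = (140 − 27) × 109.4 / (72 × 65) = 2.641 mg/dL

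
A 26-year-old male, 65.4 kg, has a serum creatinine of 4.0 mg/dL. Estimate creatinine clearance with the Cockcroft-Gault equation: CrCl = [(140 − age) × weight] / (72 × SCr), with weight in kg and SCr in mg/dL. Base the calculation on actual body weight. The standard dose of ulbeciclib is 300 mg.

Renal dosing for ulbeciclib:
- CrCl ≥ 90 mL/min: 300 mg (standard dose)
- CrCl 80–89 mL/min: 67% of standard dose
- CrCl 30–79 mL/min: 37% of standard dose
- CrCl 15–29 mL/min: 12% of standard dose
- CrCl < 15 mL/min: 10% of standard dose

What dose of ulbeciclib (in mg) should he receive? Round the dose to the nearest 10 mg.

CrCl = (140 − 26) × 65.4 / (72 × 4) = 7455.6 / 288.00 ≈ 25.9 mL/min
CrCl ≈ 26 mL/min → bracket 15–29 mL/min.
12% of 300 mg = 36 mg → 40 mg

40 mg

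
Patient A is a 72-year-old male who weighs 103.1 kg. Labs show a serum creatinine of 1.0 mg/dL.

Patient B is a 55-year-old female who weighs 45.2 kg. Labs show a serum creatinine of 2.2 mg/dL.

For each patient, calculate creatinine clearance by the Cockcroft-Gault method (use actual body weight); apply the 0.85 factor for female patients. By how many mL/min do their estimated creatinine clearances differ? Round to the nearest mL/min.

77 mL/min

Patient A: CrCl = (140 − 72) × 103.1 / (72 × 1) = 7010.8 / 72.00 ≈ 97.4 mL/min
Patient B: CrCl = (140 − 55) × 45.2 / (72 × 2.2) × 0.85 = 3842.0 / 158.40 × 0.85 ≈ 20.6 mL/min
|97.4 − 20.6| = 76.8 mL/min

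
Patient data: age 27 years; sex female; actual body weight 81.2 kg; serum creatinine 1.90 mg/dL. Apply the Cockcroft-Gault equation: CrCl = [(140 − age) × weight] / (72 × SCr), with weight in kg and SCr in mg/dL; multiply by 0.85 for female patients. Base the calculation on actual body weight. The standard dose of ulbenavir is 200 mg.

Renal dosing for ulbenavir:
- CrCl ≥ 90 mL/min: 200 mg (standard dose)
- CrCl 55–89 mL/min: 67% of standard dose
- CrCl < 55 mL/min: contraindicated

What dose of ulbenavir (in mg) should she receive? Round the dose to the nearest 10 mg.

130 mg

CrCl = (140 − 27) × 81.2 / (72 × 1.9) × 0.85 = 9175.6 / 136.80 × 0.85 ≈ 57.0 mL/min
CrCl ≈ 57 mL/min → bracket 55–89 mL/min.
67% of 200 mg = 134 mg → 130 mg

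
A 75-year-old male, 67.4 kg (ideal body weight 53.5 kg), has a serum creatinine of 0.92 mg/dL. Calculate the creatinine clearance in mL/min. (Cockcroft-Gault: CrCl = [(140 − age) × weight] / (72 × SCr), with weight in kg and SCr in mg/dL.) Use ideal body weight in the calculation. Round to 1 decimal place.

52.5 mL/min

CrCl = (140 − 75) × 53.5 / (72 × 0.92) = 3477.5 / 66.24 ≈ 52.5 mL/min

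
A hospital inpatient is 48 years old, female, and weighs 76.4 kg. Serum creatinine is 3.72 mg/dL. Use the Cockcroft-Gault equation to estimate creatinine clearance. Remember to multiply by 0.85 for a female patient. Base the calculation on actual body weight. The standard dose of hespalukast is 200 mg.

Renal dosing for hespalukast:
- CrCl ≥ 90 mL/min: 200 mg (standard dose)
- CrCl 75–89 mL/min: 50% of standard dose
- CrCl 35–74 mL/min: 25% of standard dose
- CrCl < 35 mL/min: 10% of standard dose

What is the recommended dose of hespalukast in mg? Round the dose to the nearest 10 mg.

CrCl = (140 − 48) × 76.4 / (72 × 3.72) × 0.85 = 7028.8 / 267.84 × 0.85 ≈ 22.3 mL/min
CrCl ≈ 22 mL/min → bracket < 35 mL/min.
10% of 200 mg = 20 mg

20 mg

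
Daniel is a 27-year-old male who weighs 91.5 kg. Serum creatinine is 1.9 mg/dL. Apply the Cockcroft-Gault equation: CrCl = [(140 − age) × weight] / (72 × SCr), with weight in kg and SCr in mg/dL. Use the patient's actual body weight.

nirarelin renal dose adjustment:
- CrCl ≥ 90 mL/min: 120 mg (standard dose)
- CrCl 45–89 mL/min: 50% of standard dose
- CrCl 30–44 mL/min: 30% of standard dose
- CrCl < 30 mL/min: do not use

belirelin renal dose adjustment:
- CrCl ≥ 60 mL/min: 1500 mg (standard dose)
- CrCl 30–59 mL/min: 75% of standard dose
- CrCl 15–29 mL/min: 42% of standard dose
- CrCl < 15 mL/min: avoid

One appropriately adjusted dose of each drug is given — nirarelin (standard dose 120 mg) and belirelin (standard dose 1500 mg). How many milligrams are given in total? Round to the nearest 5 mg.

CrCl = (140 − 27) × 91.5 / (72 × 1.9) = 10339.5 / 136.80 ≈ 75.6 mL/min
CrCl ≈ 76 mL/min.
nirarelin: 45–89 mL/min → 50% of 120 mg = 60 mg.
belirelin: ≥ 60 mL/min → 100% of 1500 mg = 1500 mg.
Total = 60 + 1500 = 1560 mg.

1560 mg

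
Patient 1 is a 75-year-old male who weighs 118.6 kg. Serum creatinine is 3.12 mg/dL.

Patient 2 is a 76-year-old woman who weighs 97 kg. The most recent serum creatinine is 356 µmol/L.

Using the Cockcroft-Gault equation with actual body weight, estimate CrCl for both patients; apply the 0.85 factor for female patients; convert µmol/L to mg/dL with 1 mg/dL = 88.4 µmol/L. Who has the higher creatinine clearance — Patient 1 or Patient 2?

Patient 1

Patient 1: CrCl = (140 − 75) × 118.6 / (72 × 3.12) = 7709.0 / 224.64 ≈ 34.3 mL/min
Patient 2: SCr = 356 / 88.4 = 4.027 mg/dL
Patient 2: CrCl = (140 − 76) × 97 / (72 × 4.027) × 0.85 = 6208.0 / 289.94 × 0.85 ≈ 18.2 mL/min
34.3 vs 18.2 mL/min → Patient 1 is higher.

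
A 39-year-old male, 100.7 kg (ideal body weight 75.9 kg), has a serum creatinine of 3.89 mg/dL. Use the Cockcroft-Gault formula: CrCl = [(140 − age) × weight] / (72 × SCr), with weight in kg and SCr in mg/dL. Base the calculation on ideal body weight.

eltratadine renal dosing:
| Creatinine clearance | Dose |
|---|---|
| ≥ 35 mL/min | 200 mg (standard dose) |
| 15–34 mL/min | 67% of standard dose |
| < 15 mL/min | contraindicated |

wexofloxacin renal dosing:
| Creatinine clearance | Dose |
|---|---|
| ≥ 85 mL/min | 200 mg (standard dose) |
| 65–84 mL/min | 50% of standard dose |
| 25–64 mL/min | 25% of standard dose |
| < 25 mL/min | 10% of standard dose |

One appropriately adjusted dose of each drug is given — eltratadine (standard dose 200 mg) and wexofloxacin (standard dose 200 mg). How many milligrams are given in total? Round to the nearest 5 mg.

185 mg

CrCl = (140 − 39) × 75.9 / (72 × 3.89) = 7665.9 / 280.08 ≈ 27.4 mL/min
CrCl ≈ 27 mL/min.
eltratadine: 15–34 mL/min → 67% of 200 mg = 134 mg.
wexofloxacin: 25–64 mL/min → 25% of 200 mg = 50 mg.
Total = 134 + 50 = 184 mg.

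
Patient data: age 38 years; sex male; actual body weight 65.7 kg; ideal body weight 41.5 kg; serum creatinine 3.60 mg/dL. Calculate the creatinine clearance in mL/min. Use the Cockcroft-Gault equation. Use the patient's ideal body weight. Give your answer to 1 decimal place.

16.3 mL/min

CrCl = (140 − 38) × 41.5 / (72 × 3.6) = 4233.0 / 259.20 ≈ 16.3 mL/min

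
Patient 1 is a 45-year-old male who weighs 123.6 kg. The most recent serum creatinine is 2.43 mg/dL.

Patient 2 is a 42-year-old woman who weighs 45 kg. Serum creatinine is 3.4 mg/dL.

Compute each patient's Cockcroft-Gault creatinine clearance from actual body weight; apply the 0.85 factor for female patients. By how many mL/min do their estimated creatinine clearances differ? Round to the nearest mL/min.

52 mL/min

Patient 1: CrCl = (140 − 45) × 123.6 / (72 × 2.43) = 11742.0 / 174.96 ≈ 67.1 mL/min
Patient 2: CrCl = (140 − 42) × 45 / (72 × 3.4) × 0.85 = 4410.0 / 244.80 × 0.85 ≈ 15.3 mL/min
|67.1 − 15.3| = 51.8 mL/min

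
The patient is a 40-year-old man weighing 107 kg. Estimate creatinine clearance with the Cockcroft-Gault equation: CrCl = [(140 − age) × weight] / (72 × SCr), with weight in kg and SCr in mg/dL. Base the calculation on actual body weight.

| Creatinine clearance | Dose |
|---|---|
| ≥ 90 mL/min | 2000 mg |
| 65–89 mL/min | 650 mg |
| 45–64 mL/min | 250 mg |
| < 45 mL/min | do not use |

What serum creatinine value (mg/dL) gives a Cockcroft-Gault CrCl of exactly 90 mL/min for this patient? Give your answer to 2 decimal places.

1.65 mg/dL

Standard dose requires CrCl ≥ 90 mL/min.
Set (140 − 40) × 107 / (72 × SCr) = 90
SCr = (140 − 40) × 107 / (72 × 90) = 1.651 mg/dL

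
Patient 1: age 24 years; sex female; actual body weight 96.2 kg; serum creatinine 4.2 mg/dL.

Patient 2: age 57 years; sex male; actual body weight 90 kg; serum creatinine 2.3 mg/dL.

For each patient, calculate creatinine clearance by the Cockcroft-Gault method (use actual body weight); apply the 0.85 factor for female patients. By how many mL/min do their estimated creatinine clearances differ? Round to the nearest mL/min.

14 mL/min

Patient 1: CrCl = (140 − 24) × 96.2 / (72 × 4.2) × 0.85 = 11159.2 / 302.40 × 0.85 ≈ 31.4 mL/min
Patient 2: CrCl = (140 − 57) × 90 / (72 × 2.3) = 7470.0 / 165.60 ≈ 45.1 mL/min
|31.4 − 45.1| = 13.7 mL/min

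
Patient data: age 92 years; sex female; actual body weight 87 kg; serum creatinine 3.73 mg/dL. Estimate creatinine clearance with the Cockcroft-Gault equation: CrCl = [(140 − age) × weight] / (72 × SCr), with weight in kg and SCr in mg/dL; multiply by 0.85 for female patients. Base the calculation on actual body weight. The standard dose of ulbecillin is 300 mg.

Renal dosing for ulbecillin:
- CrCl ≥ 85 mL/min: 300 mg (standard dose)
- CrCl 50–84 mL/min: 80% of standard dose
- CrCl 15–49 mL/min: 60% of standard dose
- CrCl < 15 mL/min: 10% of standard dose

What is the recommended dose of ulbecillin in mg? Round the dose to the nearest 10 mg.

CrCl = (140 − 92) × 87 / (72 × 3.73) × 0.85 = 4176.0 / 268.56 × 0.85 ≈ 13.2 mL/min
CrCl ≈ 13 mL/min → bracket < 15 mL/min.
10% of 300 mg = 30 mg

30 mg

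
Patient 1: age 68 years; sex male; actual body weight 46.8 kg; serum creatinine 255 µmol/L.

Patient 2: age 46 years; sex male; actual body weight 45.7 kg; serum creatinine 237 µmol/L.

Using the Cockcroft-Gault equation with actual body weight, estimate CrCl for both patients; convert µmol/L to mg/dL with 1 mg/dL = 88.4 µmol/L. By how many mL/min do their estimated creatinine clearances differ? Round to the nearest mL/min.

Patient 1: SCr = 255 / 88.4 = 2.885 mg/dL
Patient 1: CrCl = (140 − 68) × 46.8 / (72 × 2.885) = 3369.6 / 207.72 ≈ 16.2 mL/min
Patient 2: SCr = 237 / 88.4 = 2.681 mg/dL
Patient 2: CrCl = (140 − 46) × 45.7 / (72 × 2.681) = 4295.8 / 193.03 ≈ 22.3 mL/min
|16.2 − 22.3| = 6.1 mL/min

6 mL/min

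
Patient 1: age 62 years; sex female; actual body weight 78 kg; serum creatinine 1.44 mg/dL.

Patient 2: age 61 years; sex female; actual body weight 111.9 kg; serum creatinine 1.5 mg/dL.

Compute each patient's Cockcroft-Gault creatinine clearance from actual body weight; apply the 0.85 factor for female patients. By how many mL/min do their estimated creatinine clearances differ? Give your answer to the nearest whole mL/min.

20 mL/min

Patient 1: CrCl = (140 − 62) × 78 / (72 × 1.44) × 0.85 = 6084.0 / 103.68 × 0.85 ≈ 49.9 mL/min
Patient 2: CrCl = (140 − 61) × 111.9 / (72 × 1.5) × 0.85 = 8840.1 / 108.00 × 0.85 ≈ 69.6 mL/min
|49.9 − 69.6| = 19.7 mL/min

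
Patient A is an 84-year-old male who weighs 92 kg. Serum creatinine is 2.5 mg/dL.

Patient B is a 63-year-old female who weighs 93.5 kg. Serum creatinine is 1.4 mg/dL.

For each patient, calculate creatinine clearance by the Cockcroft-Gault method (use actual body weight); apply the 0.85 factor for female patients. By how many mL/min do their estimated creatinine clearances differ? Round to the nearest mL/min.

32 mL/min

Patient A: CrCl = (140 − 84) × 92 / (72 × 2.5) = 5152.0 / 180.00 ≈ 28.6 mL/min
Patient B: CrCl = (140 − 63) × 93.5 / (72 × 1.4) × 0.85 = 7199.5 / 100.80 × 0.85 ≈ 60.7 mL/min
|28.6 − 60.7| = 32.1 mL/min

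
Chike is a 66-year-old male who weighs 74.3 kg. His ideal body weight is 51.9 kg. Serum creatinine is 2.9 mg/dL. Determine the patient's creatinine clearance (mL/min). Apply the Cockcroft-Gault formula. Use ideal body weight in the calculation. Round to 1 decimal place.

18.4 mL/min

CrCl = (140 − 66) × 51.9 / (72 × 2.9) = 3840.6 / 208.80 ≈ 18.4 mL/min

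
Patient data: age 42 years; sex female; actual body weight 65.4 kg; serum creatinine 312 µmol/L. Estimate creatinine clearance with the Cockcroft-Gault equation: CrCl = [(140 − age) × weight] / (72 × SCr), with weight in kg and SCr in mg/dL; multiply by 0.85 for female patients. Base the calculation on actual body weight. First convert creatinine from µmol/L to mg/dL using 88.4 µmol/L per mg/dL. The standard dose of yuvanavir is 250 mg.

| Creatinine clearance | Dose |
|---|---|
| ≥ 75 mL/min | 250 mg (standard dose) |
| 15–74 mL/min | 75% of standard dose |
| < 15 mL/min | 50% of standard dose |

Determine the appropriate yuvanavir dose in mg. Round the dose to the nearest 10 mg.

SCr = 312 / 88.4 = 3.529 mg/dL
CrCl = (140 − 42) × 65.4 / (72 × 3.529) × 0.85 = 6409.2 / 254.09 × 0.85 ≈ 21.4 mL/min
CrCl ≈ 21 mL/min → bracket 15–74 mL/min.
75% of 250 mg = 187.5 mg → 190 mg

190 mg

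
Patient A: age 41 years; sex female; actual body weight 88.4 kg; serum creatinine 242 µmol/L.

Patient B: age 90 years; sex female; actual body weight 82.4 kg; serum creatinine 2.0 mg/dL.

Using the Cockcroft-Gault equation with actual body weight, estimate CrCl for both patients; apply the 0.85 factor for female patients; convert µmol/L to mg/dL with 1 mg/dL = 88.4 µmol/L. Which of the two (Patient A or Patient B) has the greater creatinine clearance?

Patient A

Patient A: SCr = 242 / 88.4 = 2.738 mg/dL
Patient A: CrCl = (140 − 41) × 88.4 / (72 × 2.738) × 0.85 = 8751.6 / 197.14 × 0.85 ≈ 37.7 mL/min
Patient B: CrCl = (140 − 90) × 82.4 / (72 × 2) × 0.85 = 4120.0 / 144.00 × 0.85 ≈ 24.3 mL/min
37.7 vs 24.3 mL/min → Patient A is higher.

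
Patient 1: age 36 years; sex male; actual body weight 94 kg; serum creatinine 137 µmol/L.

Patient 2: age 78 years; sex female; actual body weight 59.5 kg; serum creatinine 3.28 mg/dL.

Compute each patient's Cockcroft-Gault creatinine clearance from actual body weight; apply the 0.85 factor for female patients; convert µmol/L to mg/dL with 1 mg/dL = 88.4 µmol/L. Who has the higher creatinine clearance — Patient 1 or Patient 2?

Patient 1

Patient 1: SCr = 137 / 88.4 = 1.55 mg/dL
Patient 1: CrCl = (140 − 36) × 94 / (72 × 1.55) = 9776.0 / 111.60 ≈ 87.6 mL/min
Patient 2: CrCl = (140 − 78) × 59.5 / (72 × 3.28) × 0.85 = 3689.0 / 236.16 × 0.85 ≈ 13.3 mL/min
87.6 vs 13.3 mL/min → Patient 1 is higher.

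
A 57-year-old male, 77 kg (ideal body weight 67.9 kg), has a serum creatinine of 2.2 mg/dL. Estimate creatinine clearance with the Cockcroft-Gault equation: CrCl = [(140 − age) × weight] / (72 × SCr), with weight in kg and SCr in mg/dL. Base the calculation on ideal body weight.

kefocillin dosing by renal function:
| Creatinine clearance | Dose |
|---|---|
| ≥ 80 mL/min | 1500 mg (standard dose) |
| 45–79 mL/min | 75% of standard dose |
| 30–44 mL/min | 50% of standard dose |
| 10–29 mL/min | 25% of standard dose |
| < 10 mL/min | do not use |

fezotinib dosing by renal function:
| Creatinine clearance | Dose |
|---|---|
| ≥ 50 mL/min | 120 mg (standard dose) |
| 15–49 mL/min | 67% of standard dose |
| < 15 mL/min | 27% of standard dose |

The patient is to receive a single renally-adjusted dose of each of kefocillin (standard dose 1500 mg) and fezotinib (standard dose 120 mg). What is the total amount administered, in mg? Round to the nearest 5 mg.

830 mg

CrCl = (140 − 57) × 67.9 / (72 × 2.2) = 5635.7 / 158.40 ≈ 35.6 mL/min
CrCl ≈ 36 mL/min.
kefocillin: 30–44 mL/min → 50% of 1500 mg = 750 mg.
fezotinib: 15–49 mL/min → 67% of 120 mg = 80.4 mg.
Total = 750 + 80.4 = 830.4 mg.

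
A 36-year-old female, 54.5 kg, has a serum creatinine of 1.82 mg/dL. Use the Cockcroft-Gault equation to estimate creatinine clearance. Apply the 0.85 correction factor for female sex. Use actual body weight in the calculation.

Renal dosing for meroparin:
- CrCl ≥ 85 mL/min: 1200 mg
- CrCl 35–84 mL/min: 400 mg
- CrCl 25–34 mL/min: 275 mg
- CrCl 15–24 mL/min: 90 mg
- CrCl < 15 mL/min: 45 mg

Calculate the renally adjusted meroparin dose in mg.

400 mg

CrCl = (140 − 36) × 54.5 / (72 × 1.82) × 0.85 = 5668.0 / 131.04 × 0.85 ≈ 36.8 mL/min
CrCl ≈ 37 mL/min → bracket 35–84 mL/min.
Dose for this bracket: 400 mg.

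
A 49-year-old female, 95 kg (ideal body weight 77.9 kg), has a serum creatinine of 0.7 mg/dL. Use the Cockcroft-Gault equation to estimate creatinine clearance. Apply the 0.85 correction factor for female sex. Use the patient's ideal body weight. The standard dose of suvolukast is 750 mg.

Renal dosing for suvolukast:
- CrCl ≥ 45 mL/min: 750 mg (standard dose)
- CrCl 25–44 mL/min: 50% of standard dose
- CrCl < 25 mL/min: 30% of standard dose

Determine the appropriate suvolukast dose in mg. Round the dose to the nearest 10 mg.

750 mg

CrCl = (140 − 49) × 77.9 / (72 × 0.7) × 0.85 = 7088.9 / 50.40 × 0.85 ≈ 119.6 mL/min
CrCl ≈ 120 mL/min → bracket ≥ 45 mL/min.
100% of 750 mg = 750 mg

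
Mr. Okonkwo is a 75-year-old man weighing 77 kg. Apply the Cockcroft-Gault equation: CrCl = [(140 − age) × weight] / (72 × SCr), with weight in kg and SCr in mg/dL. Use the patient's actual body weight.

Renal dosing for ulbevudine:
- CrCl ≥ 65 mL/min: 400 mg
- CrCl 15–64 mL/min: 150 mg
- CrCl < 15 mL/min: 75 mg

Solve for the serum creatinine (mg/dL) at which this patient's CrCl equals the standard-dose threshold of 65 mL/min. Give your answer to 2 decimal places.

1.07 mg/dL

Standard dose requires CrCl ≥ 65 mL/min.
Set (140 − 75) × 77 / (72 × SCr) = 65
SCr = (140 − 75) × 77 / (72 × 65) = 1.069 mg/dL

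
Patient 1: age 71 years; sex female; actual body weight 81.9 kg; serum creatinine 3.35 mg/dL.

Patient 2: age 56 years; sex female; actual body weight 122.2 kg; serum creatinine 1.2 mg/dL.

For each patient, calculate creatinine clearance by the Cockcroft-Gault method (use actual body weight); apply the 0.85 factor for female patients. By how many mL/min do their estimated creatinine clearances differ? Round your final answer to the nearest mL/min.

81 mL/min

Patient 1: CrCl = (140 − 71) × 81.9 / (72 × 3.35) × 0.85 = 5651.1 / 241.20 × 0.85 ≈ 19.9 mL/min
Patient 2: CrCl = (140 − 56) × 122.2 / (72 × 1.2) × 0.85 = 10264.8 / 86.40 × 0.85 ≈ 101.0 mL/min
|19.9 − 101.0| = 81.1 mL/min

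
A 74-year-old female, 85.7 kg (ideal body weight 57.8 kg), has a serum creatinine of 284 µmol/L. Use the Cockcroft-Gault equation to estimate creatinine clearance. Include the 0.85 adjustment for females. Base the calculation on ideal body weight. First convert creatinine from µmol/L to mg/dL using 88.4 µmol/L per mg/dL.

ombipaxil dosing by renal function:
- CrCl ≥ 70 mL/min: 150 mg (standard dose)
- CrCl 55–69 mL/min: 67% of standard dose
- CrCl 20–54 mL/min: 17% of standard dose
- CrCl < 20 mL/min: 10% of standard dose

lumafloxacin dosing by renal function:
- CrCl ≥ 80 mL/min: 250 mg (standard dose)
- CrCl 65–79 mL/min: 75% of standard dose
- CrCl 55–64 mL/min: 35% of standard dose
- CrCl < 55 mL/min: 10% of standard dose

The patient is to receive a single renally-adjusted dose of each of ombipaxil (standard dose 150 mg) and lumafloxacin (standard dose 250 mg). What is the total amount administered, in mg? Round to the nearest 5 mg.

40 mg

SCr = 284 / 88.4 = 3.213 mg/dL
CrCl = (140 − 74) × 57.8 / (72 × 3.213) × 0.85 = 3814.8 / 231.34 × 0.85 ≈ 14.0 mL/min
CrCl ≈ 14 mL/min.
ombipaxil: < 20 mL/min → 10% of 150 mg = 15 mg.
lumafloxacin: < 55 mL/min → 10% of 250 mg = 25 mg.
Total = 15 + 25 = 40 mg.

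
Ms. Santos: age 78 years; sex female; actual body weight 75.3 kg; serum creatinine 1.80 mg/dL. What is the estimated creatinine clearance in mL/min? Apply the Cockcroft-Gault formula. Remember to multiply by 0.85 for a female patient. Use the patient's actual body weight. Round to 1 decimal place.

30.6 mL/min

CrCl = (140 − 78) × 75.3 / (72 × 1.8) × 0.85 = 4668.6 / 129.60 × 0.85 ≈ 30.6 mL/min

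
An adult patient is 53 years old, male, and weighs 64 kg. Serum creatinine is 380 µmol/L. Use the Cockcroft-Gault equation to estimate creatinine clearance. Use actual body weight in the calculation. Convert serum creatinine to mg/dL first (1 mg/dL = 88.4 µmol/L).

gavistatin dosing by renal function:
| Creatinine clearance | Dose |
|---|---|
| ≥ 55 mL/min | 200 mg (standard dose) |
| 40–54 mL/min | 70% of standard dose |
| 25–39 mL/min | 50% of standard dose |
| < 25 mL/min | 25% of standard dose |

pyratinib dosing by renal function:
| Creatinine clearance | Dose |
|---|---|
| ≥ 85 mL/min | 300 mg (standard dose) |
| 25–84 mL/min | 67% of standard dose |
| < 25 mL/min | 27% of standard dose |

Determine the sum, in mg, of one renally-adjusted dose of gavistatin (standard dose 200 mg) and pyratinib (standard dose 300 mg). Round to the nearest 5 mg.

SCr = 380 / 88.4 = 4.299 mg/dL
CrCl = (140 − 53) × 64 / (72 × 4.299) = 5568.0 / 309.53 ≈ 18.0 mL/min
CrCl ≈ 18 mL/min.
gavistatin: < 25 mL/min → 25% of 200 mg = 50 mg.
pyratinib: < 25 mL/min → 27% of 300 mg = 81 mg.
Total = 50 + 81 = 131 mg.

130 mg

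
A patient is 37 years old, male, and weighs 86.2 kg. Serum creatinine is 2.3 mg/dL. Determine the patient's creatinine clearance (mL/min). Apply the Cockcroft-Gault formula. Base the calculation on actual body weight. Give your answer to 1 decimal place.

53.6 mL/min

CrCl = (140 − 37) × 86.2 / (72 × 2.3) = 8878.6 / 165.60 ≈ 53.6 mL/min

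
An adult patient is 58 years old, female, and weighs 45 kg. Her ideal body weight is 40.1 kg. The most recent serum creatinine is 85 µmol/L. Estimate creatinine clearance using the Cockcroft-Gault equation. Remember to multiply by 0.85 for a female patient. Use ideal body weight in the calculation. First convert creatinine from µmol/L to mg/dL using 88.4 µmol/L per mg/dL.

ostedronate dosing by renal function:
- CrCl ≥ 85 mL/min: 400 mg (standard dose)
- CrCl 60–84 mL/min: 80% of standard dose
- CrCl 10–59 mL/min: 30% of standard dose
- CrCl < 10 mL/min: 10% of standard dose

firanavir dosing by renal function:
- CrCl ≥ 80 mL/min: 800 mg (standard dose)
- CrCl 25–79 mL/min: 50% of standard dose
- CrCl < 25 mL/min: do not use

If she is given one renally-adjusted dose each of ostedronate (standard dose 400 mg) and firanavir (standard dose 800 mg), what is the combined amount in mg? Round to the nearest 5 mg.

SCr = 85 / 88.4 = 0.962 mg/dL
CrCl = (140 − 58) × 40.1 / (72 × 0.962) × 0.85 = 3288.2 / 69.26 × 0.85 ≈ 40.4 mL/min
CrCl ≈ 40 mL/min.
ostedronate: 10–59 mL/min → 30% of 400 mg = 120 mg.
firanavir: 25–79 mL/min → 50% of 800 mg = 400 mg.
Total = 120 + 400 = 520 mg.

520 mg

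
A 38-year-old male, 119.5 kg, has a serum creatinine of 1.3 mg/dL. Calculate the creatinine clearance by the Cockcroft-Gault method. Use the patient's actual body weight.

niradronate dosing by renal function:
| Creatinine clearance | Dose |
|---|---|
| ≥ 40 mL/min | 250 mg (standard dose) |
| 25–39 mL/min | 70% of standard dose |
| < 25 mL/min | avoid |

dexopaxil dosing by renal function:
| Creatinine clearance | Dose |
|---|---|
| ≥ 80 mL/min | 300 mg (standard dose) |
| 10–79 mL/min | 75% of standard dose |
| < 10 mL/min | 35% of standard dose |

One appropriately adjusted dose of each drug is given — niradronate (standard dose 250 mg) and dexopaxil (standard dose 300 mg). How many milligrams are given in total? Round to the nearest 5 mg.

550 mg

CrCl = (140 − 38) × 119.5 / (72 × 1.3) = 12189.0 / 93.60 ≈ 130.2 mL/min
CrCl ≈ 130 mL/min.
niradronate: ≥ 40 mL/min → 100% of 250 mg = 250 mg.
dexopaxil: ≥ 80 mL/min → 100% of 300 mg = 300 mg.
Total = 250 + 300 = 550 mg.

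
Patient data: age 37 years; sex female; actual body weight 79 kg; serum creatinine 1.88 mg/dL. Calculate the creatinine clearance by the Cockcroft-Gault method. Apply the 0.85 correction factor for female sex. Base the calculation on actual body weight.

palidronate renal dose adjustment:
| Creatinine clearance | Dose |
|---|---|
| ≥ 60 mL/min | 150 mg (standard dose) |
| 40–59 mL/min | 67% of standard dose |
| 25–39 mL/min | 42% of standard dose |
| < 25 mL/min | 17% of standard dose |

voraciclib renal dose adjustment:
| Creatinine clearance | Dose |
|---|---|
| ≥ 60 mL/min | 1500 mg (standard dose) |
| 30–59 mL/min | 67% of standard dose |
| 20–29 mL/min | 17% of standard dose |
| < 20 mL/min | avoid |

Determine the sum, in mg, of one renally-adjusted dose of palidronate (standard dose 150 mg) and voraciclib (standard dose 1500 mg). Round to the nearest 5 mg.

1105 mg

CrCl = (140 − 37) × 79 / (72 × 1.88) × 0.85 = 8137.0 / 135.36 × 0.85 ≈ 51.1 mL/min
CrCl ≈ 51 mL/min.
palidronate: 40–59 mL/min → 67% of 150 mg = 100.5 mg.
voraciclib: 30–59 mL/min → 67% of 1500 mg = 1005 mg.
Total = 100.5 + 1005 = 1105.5 mg.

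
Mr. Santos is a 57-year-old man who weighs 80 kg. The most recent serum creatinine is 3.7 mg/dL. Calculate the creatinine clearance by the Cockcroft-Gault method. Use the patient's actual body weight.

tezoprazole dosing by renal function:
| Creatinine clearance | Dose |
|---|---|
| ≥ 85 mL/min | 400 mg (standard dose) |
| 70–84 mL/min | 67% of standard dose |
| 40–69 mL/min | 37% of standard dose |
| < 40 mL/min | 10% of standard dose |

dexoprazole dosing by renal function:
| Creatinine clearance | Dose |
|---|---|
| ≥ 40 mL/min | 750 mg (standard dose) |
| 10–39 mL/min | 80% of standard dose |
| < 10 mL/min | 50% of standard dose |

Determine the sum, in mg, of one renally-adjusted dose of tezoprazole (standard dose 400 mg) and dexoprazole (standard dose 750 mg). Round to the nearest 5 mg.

CrCl = (140 − 57) × 80 / (72 × 3.7) = 6640.0 / 266.40 ≈ 24.9 mL/min
CrCl ≈ 25 mL/min.
tezoprazole: < 40 mL/min → 10% of 400 mg = 40 mg.
dexoprazole: 10–39 mL/min → 80% of 750 mg = 600 mg.
Total = 40 + 600 = 640 mg.

640 mg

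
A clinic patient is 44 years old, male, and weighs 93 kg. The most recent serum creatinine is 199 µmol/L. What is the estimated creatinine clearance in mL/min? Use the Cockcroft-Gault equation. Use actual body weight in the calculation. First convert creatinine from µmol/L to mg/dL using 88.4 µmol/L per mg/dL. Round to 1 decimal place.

55.1 mL/min

SCr = 199 / 88.4 = 2.251 mg/dL
CrCl = (140 − 44) × 93 / (72 × 2.251) = 8928.0 / 162.07 ≈ 55.1 mL/min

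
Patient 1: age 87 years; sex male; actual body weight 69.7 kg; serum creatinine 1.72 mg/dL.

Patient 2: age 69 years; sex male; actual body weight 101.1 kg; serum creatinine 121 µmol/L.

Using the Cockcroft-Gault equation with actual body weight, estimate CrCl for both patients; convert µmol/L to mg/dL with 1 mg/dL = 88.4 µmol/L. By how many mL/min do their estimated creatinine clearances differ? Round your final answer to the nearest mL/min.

Patient 1: CrCl = (140 − 87) × 69.7 / (72 × 1.72) = 3694.1 / 123.84 ≈ 29.8 mL/min
Patient 2: SCr = 121 / 88.4 = 1.369 mg/dL
Patient 2: CrCl = (140 − 69) × 101.1 / (72 × 1.369) = 7178.1 / 98.57 ≈ 72.8 mL/min
|29.8 − 72.8| = 43.0 mL/min

43 mL/min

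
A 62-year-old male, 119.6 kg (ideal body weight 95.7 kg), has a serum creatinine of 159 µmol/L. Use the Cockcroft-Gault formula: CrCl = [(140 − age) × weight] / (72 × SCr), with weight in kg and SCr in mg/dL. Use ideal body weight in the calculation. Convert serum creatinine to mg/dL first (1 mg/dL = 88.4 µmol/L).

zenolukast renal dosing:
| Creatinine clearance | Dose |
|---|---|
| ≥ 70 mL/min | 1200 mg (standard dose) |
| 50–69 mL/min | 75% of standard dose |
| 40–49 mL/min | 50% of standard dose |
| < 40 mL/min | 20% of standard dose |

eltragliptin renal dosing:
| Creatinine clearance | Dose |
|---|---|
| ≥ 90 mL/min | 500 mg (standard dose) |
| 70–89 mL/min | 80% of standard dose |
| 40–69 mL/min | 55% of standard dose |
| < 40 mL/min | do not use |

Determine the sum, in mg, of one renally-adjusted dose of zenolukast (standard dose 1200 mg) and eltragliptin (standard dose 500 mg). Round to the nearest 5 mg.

SCr = 159 / 88.4 = 1.799 mg/dL
CrCl = (140 − 62) × 95.7 / (72 × 1.799) = 7464.6 / 129.53 ≈ 57.6 mL/min
CrCl ≈ 58 mL/min.
zenolukast: 50–69 mL/min → 75% of 1200 mg = 900 mg.
eltragliptin: 40–69 mL/min → 55% of 500 mg = 275 mg.
Total = 900 + 275 = 1175 mg.

1175 mg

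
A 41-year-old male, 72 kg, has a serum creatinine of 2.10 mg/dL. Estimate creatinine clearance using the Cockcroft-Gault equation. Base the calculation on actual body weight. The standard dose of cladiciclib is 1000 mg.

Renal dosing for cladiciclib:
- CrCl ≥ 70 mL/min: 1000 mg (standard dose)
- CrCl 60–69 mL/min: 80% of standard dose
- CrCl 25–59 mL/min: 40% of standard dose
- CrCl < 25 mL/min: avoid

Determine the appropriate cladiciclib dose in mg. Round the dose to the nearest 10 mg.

CrCl = (140 − 41) × 72 / (72 × 2.1) = 7128.0 / 151.20 ≈ 47.1 mL/min
CrCl ≈ 47 mL/min → bracket 25–59 mL/min.
40% of 1000 mg = 400 mg

400 mg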